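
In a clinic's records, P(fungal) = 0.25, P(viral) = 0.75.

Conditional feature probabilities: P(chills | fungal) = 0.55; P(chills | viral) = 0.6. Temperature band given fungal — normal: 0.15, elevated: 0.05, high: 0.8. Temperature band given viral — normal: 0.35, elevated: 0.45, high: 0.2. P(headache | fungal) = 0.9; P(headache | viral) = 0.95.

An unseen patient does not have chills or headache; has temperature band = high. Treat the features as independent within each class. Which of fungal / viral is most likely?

fungal: 0.25 × (1−0.55) × 0.8 × (1−0.9) = 0.009
viral: 0.75 × (1−0.6) × 0.2 × (1−0.95) = 0.003
Highest score → fungal.

fungal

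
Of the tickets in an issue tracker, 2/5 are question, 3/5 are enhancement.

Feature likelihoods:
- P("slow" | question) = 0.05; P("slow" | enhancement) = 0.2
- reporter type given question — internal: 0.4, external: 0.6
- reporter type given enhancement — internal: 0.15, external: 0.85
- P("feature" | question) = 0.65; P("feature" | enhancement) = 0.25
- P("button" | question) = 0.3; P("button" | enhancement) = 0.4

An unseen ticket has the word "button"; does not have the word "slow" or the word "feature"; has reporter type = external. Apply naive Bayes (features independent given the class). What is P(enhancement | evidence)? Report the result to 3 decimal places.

question: 0.4 × (1−0.05) × 0.6 × (1−0.65) × 0.3 = 0.02394
enhancement: 0.6 × (1−0.2) × 0.85 × (1−0.25) × 0.4 = 0.1224
P(enhancement | x) = 0.1224 / 0.14634 ≈ 0.836

0.836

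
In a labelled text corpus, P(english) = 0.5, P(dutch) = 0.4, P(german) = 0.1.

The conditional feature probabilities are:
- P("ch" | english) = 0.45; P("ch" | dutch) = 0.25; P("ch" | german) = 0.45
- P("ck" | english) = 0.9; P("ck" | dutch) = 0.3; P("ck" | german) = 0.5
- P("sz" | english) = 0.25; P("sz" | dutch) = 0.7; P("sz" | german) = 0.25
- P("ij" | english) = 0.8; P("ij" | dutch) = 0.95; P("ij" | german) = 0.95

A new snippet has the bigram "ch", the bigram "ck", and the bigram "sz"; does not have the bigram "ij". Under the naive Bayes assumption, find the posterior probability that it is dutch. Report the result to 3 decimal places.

0.092

english: 0.5 × 0.45 × 0.9 × 0.25 × (1−0.8) = 0.010125
dutch: 0.4 × 0.25 × 0.3 × 0.7 × (1−0.95) = 0.00105
german: 0.1 × 0.45 × 0.5 × 0.25 × (1−0.95) = 0.00028125
P(dutch | x) = 0.00105 / 0.01145625 ≈ 0.092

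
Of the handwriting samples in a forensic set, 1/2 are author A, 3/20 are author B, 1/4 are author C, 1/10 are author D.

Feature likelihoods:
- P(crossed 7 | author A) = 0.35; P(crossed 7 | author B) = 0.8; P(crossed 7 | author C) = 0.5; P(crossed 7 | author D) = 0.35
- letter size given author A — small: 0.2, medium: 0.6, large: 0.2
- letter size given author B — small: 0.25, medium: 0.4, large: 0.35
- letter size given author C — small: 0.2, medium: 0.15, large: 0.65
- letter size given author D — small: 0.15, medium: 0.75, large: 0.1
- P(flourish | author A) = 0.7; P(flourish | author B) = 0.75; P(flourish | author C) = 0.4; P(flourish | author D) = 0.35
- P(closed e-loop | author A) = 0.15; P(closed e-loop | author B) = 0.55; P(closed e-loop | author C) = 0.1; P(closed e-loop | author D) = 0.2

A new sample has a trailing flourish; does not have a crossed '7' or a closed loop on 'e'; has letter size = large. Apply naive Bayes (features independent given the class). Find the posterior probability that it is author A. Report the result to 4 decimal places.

0.5277

author A: 0.5 × (1−0.35) × 0.2 × 0.7 × (1−0.15) = 0.038675
author B: 0.15 × (1−0.8) × 0.35 × 0.75 × (1−0.55) = 0.00354375
author C: 0.25 × (1−0.5) × 0.65 × 0.4 × (1−0.1) = 0.02925
author D: 0.1 × (1−0.35) × 0.1 × 0.35 × (1−0.2) = 0.00182
P(author A | x) = 0.038675 / 0.07328875 ≈ 0.5277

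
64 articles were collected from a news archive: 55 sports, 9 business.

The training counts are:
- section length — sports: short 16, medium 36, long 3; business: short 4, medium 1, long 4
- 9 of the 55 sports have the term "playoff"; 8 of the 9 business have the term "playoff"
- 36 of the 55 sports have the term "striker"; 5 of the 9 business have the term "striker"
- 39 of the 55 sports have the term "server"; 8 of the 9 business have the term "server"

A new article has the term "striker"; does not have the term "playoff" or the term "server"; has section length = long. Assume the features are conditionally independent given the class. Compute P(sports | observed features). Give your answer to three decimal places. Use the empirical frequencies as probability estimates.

0.946

sports: (55/64) × (3/55) × (46/55) × (36/55) × (16/55) ≈ 0.00746506
business: (9/64) × (4/9) × (1/9) × (5/9) × (1/9) ≈ 0.000428669
P(sports | x) = 0.00746506 / 0.007893729 ≈ 0.946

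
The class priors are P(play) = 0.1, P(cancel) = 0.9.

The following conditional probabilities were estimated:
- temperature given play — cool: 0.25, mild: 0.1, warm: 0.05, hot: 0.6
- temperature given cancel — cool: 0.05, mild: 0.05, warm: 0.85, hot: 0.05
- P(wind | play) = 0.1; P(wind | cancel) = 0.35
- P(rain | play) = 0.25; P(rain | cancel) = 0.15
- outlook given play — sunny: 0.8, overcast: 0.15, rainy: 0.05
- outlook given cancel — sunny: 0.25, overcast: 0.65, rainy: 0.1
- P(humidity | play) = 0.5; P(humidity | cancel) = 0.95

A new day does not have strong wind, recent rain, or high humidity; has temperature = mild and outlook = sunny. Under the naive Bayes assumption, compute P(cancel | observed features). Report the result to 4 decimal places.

0.1032

play: 0.1 × 0.1 × (1−0.1) × (1−0.25) × 0.8 × (1−0.5) = 0.0027
cancel: 0.9 × 0.05 × (1−0.35) × (1−0.15) × 0.25 × (1−0.95) = 0.00031078125
P(cancel | x) = 0.00031078125 / 0.00301078125 ≈ 0.1032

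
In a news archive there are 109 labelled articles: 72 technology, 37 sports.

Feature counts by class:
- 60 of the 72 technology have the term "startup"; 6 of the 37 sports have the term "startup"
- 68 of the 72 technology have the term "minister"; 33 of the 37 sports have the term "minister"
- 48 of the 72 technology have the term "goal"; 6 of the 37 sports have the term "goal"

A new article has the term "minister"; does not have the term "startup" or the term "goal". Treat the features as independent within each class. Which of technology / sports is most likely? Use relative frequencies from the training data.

technology: (72/109) × (12/72) × (68/72) × (24/72) ≈ 0.0346585
sports: (37/109) × (31/37) × (33/37) × (31/37) ≈ 0.212524
Highest score → sports.

sports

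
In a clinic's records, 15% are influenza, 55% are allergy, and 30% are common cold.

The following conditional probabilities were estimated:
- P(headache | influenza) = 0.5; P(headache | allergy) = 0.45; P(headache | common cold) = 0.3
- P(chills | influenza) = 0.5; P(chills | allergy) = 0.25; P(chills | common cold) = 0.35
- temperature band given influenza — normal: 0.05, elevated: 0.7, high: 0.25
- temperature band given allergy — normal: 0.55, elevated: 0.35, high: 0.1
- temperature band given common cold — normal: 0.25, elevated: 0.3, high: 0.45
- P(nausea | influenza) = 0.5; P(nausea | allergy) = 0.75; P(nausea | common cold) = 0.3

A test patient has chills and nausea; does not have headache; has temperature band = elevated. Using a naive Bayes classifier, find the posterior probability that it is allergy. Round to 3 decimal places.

influenza: 0.15 × (1−0.5) × 0.5 × 0.7 × 0.5 = 0.013125
allergy: 0.55 × (1−0.45) × 0.25 × 0.35 × 0.75 = 0.0198515625
common cold: 0.3 × (1−0.3) × 0.35 × 0.3 × 0.3 = 0.006615
P(allergy | x) = 0.0198515625 / 0.0395915625 ≈ 0.501

0.501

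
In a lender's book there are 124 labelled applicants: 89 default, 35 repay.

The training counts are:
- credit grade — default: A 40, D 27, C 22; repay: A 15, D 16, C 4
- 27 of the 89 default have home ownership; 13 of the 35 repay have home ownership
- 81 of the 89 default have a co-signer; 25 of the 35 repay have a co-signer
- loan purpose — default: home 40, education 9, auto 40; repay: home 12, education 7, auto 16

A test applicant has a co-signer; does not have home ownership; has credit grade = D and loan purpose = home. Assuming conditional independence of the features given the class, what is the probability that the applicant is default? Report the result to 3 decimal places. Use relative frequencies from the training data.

0.757

default: (89/124) × (27/89) × (62/89) × (81/89) × (40/89) ≈ 0.0620453
repay: (35/124) × (16/35) × (22/35) × (25/35) × (12/35) ≈ 0.0198627
P(default | x) = 0.0620453 / 0.081908 ≈ 0.757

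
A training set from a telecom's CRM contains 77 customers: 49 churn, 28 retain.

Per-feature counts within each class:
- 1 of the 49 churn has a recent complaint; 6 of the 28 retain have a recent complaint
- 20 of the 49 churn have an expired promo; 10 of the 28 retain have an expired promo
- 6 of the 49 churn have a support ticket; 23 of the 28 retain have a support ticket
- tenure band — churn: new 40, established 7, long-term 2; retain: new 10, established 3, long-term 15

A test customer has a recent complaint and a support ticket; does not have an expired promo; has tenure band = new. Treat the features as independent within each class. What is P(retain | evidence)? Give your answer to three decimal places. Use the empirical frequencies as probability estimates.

churn: (49/77) × (1/49) × (29/49) × (6/49) × (40/49) ≈ 0.000768299
retain: (28/77) × (6/28) × (18/28) × (23/28) × (10/28) ≈ 0.0146956
P(retain | x) = 0.0146956 / 0.015463899 ≈ 0.950

0.950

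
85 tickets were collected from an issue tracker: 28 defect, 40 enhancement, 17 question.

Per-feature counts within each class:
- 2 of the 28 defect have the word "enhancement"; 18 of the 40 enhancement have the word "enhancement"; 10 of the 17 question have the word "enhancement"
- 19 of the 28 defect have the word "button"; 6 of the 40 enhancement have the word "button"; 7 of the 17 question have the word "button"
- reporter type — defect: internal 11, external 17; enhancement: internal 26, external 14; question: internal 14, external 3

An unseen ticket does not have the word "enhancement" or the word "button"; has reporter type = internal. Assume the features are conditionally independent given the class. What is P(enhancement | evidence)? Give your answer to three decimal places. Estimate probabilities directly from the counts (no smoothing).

0.646

defect: (28/85) × (26/28) × (9/28) × (11/28) ≈ 0.0386255
enhancement: (40/85) × (22/40) × (34/40) × (26/40) = 0.143
question: (17/85) × (7/17) × (10/17) × (14/17) ≈ 0.0398942
P(enhancement | x) = 0.143 / 0.2215197 ≈ 0.646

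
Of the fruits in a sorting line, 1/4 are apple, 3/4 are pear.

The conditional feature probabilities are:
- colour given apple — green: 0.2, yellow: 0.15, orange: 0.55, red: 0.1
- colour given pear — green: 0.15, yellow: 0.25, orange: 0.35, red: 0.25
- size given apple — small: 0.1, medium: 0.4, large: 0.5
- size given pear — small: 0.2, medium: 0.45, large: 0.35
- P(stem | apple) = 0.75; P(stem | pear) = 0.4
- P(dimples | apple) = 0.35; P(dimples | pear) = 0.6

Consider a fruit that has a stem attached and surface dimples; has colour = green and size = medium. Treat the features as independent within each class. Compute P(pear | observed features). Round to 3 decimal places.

0.698

apple: 0.25 × 0.2 × 0.4 × 0.75 × 0.35 = 0.00525
pear: 0.75 × 0.15 × 0.45 × 0.4 × 0.6 = 0.01215
P(pear | x) = 0.01215 / 0.0174 ≈ 0.698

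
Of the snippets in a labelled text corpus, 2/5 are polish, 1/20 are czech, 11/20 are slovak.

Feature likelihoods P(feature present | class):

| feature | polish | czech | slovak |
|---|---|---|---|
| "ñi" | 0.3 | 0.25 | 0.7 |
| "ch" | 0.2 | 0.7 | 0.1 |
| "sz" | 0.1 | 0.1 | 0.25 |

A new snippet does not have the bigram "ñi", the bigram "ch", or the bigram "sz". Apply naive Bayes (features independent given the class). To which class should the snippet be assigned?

polish: 0.4 × (1−0.3) × (1−0.2) × (1−0.1) = 0.2016
czech: 0.05 × (1−0.25) × (1−0.7) × (1−0.1) = 0.010125
slovak: 0.55 × (1−0.7) × (1−0.1) × (1−0.25) = 0.111375
Highest score → polish.

polish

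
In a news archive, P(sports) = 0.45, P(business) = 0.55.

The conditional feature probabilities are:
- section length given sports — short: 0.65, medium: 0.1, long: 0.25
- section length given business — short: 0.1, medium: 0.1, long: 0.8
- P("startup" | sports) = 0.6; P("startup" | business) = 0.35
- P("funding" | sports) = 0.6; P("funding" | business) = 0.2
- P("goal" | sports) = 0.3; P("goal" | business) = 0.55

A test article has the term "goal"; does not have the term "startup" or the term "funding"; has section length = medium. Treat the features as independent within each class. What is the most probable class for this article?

sports: 0.45 × 0.1 × (1−0.6) × (1−0.6) × 0.3 = 0.00216
business: 0.55 × 0.1 × (1−0.35) × (1−0.2) × 0.55 = 0.01573
Highest score → business.

business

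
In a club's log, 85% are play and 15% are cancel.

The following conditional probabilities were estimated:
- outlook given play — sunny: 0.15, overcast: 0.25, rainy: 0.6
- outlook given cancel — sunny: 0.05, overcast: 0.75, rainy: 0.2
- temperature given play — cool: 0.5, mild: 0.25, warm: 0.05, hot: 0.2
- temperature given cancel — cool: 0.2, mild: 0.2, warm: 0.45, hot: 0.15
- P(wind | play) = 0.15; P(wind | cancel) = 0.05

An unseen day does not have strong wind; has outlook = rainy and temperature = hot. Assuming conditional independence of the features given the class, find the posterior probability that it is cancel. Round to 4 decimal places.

0.0470

play: 0.85 × 0.6 × 0.2 × (1−0.15) = 0.0867
cancel: 0.15 × 0.2 × 0.15 × (1−0.05) = 0.004275
P(cancel | x) = 0.004275 / 0.090975 ≈ 0.0470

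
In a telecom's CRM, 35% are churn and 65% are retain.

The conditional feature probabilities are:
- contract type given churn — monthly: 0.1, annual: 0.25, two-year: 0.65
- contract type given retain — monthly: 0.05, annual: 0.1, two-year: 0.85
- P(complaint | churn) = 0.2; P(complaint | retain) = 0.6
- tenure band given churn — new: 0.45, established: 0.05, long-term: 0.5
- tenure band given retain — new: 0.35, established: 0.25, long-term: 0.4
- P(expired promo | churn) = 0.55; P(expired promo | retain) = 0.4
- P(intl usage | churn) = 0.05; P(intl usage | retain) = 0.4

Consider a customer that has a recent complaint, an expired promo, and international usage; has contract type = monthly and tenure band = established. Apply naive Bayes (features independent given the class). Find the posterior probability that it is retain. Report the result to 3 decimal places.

0.988

churn: 0.35 × 0.1 × 0.2 × 0.05 × 0.55 × 0.05 = 0.000009625
retain: 0.65 × 0.05 × 0.6 × 0.25 × 0.4 × 0.4 = 0.00078
P(retain | x) = 0.00078 / 0.000789625 ≈ 0.988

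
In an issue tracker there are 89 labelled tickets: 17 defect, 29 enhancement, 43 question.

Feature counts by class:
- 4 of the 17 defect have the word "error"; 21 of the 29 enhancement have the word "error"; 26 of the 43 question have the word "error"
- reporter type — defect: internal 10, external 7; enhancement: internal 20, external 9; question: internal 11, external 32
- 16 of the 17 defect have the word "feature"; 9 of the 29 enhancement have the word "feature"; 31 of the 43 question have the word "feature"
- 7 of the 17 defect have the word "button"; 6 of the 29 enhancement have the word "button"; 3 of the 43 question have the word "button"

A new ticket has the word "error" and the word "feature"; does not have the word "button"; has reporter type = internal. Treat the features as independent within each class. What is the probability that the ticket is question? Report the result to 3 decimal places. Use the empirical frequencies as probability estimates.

0.478

defect: (17/89) × (4/17) × (10/17) × (16/17) × (10/17) ≈ 0.0146367
enhancement: (29/89) × (21/29) × (20/29) × (9/29) × (23/29) ≈ 0.0400531
question: (43/89) × (26/43) × (11/43) × (31/43) × (40/43) ≈ 0.0501178
P(question | x) = 0.0501178 / 0.1048076 ≈ 0.478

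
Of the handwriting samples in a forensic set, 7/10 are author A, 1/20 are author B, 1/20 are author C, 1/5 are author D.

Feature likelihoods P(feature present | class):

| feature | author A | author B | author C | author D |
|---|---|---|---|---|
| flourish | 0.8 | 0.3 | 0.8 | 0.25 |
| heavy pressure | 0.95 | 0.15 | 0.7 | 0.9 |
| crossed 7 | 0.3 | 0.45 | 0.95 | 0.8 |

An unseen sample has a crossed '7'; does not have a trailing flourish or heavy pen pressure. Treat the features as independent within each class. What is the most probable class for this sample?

author B

author A: 0.7 × (1−0.8) × (1−0.95) × 0.3 = 0.0021
author B: 0.05 × (1−0.3) × (1−0.15) × 0.45 = 0.0133875
author C: 0.05 × (1−0.8) × (1−0.7) × 0.95 = 0.00285
author D: 0.2 × (1−0.25) × (1−0.9) × 0.8 = 0.012
Highest score → author B.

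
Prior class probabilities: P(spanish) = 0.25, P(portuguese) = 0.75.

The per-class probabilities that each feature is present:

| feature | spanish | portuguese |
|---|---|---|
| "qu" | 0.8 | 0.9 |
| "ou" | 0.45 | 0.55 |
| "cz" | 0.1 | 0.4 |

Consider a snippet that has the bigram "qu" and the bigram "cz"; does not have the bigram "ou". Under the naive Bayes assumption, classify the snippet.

portuguese

spanish: 0.25 × 0.8 × (1−0.45) × 0.1 = 0.011
portuguese: 0.75 × 0.9 × (1−0.55) × 0.4 = 0.1215
Highest score → portuguese.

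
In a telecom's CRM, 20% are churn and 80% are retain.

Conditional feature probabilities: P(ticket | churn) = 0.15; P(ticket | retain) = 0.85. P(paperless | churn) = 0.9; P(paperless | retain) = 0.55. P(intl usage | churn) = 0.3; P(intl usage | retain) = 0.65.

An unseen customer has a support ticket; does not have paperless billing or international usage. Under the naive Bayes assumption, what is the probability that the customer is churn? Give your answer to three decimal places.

churn: 0.2 × 0.15 × (1−0.9) × (1−0.3) = 0.0021
retain: 0.8 × 0.85 × (1−0.55) × (1−0.65) = 0.1071
P(churn | x) = 0.0021 / 0.1092 ≈ 0.019

0.019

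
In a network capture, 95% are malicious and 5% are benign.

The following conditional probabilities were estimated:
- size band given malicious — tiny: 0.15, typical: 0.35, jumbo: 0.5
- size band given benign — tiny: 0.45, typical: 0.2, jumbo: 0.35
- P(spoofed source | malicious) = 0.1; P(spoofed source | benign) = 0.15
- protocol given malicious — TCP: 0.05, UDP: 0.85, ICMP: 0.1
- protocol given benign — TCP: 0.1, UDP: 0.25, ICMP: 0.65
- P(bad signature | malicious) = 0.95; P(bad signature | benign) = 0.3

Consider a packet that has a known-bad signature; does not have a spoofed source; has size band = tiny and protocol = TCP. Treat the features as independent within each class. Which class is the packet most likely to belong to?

malicious: 0.95 × 0.15 × (1−0.1) × 0.05 × 0.95 = 0.006091875
benign: 0.05 × 0.45 × (1−0.15) × 0.1 × 0.3 = 0.00057375
Highest score → malicious.

malicious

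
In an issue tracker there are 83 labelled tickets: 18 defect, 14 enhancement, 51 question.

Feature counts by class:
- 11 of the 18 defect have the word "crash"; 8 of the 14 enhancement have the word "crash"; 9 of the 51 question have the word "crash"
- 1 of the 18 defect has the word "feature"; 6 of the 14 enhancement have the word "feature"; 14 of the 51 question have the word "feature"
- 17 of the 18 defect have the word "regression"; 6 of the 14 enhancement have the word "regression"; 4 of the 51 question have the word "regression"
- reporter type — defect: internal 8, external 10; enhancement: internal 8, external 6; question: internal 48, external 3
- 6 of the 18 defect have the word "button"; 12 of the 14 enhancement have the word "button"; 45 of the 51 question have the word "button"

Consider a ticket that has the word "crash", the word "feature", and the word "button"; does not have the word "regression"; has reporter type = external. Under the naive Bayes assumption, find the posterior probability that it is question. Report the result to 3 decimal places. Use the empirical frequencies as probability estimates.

0.140

defect: (18/83) × (11/18) × (1/18) × (1/18) × (10/18) × (6/18) ≈ 0.0000757488
enhancement: (14/83) × (8/14) × (6/14) × (8/14) × (6/14) × (12/14) ≈ 0.00867109
question: (51/83) × (9/51) × (14/51) × (47/51) × (3/51) × (45/51) ≈ 0.00142378
P(question | x) = 0.00142378 / 0.0101706188 ≈ 0.140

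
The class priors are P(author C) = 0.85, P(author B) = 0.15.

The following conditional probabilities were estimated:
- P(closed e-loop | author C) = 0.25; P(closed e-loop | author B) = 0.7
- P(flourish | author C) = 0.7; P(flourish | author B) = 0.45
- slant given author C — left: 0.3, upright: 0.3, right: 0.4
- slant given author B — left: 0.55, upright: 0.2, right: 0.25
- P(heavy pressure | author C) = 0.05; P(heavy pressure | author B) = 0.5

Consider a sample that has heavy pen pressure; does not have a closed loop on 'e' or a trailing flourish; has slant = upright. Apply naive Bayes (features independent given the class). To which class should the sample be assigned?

author C: 0.85 × (1−0.25) × (1−0.7) × 0.3 × 0.05 = 0.00286875
author B: 0.15 × (1−0.7) × (1−0.45) × 0.2 × 0.5 = 0.002475
Highest score → author C.

author C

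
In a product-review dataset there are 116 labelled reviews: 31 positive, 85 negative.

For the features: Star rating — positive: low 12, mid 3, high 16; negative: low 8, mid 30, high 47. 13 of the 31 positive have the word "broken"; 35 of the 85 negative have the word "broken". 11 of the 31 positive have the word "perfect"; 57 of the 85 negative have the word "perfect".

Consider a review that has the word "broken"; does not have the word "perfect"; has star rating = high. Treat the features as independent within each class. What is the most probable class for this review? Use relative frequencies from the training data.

negative

positive: (31/116) × (16/31) × (13/31) × (20/31) ≈ 0.0373174
negative: (85/116) × (47/85) × (35/85) × (28/85) ≈ 0.0549576
Highest score → negative.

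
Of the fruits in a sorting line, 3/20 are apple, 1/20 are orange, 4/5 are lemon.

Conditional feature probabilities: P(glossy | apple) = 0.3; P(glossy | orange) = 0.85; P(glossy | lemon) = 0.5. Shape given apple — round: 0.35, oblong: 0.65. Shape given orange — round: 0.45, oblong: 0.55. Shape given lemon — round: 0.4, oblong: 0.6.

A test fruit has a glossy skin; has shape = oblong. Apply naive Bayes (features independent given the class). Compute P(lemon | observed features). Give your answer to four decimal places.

0.8202

apple: 0.15 × 0.3 × 0.65 = 0.02925
orange: 0.05 × 0.85 × 0.55 = 0.023375
lemon: 0.8 × 0.5 × 0.6 = 0.24
P(lemon | x) = 0.24 / 0.292625 ≈ 0.8202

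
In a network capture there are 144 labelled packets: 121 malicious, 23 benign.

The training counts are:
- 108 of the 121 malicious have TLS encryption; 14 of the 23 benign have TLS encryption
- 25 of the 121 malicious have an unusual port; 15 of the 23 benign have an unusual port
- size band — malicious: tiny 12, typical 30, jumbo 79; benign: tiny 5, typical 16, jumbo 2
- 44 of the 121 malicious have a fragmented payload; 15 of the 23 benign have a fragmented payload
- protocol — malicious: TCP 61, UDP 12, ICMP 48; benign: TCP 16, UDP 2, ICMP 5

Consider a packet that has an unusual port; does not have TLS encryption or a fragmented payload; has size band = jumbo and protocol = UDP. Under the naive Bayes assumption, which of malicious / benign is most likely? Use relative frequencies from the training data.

malicious: (121/144) × (13/121) × (25/121) × (79/121) × (77/121) × (12/121) ≈ 0.000768561
benign: (23/144) × (9/23) × (15/23) × (2/23) × (8/23) × (2/23) ≈ 0.000107204
Highest score → malicious.

malicious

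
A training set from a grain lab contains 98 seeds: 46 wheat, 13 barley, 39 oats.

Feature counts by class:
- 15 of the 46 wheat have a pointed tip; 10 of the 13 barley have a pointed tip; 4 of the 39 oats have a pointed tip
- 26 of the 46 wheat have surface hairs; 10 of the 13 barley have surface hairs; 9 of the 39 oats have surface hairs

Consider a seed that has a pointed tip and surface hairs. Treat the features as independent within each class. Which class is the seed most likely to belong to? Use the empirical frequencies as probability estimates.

wheat: (46/98) × (15/46) × (26/46) ≈ 0.0865129
barley: (13/98) × (10/13) × (10/13) ≈ 0.0784929
oats: (39/98) × (4/39) × (9/39) ≈ 0.00941915
Highest score → wheat.

wheat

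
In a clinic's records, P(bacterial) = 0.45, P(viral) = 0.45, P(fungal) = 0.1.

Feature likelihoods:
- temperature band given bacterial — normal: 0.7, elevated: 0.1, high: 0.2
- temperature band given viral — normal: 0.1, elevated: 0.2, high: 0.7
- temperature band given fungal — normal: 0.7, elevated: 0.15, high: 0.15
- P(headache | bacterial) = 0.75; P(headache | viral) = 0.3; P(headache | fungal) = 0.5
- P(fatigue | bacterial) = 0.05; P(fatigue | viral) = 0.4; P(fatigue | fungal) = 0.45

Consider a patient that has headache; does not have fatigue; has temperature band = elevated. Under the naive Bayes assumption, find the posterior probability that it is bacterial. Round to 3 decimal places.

bacterial: 0.45 × 0.1 × 0.75 × (1−0.05) = 0.0320625
viral: 0.45 × 0.2 × 0.3 × (1−0.4) = 0.0162
fungal: 0.1 × 0.15 × 0.5 × (1−0.45) = 0.004125
P(bacterial | x) = 0.0320625 / 0.0523875 ≈ 0.612

0.612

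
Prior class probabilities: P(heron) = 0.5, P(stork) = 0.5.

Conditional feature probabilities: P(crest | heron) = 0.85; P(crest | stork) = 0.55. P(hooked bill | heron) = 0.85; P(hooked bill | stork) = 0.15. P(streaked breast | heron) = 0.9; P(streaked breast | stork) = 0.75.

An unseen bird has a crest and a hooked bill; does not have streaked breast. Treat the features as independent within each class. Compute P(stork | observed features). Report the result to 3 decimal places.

0.222

heron: 0.5 × 0.85 × 0.85 × (1−0.9) = 0.036125
stork: 0.5 × 0.55 × 0.15 × (1−0.75) = 0.0103125
P(stork | x) = 0.0103125 / 0.0464375 ≈ 0.222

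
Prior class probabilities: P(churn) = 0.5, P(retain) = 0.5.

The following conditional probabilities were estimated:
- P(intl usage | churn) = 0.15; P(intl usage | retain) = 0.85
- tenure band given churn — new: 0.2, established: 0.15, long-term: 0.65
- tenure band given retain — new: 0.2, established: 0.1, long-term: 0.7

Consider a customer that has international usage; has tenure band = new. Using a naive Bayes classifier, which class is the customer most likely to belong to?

retain

churn: 0.5 × 0.15 × 0.2 = 0.015
retain: 0.5 × 0.85 × 0.2 = 0.085
Highest score → retain.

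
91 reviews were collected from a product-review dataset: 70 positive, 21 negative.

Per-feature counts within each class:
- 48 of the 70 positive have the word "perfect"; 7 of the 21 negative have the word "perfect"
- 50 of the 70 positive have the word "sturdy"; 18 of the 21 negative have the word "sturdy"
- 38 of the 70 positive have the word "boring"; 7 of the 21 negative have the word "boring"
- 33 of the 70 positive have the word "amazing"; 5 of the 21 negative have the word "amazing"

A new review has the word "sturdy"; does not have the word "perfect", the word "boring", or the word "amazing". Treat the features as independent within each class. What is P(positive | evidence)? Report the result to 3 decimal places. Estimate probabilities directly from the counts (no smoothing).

positive: (70/91) × (22/70) × (50/70) × (32/70) × (37/70) ≈ 0.0417262
negative: (21/91) × (14/21) × (18/21) × (14/21) × (16/21) ≈ 0.0669806
P(positive | x) = 0.0417262 / 0.1087068 ≈ 0.384

0.384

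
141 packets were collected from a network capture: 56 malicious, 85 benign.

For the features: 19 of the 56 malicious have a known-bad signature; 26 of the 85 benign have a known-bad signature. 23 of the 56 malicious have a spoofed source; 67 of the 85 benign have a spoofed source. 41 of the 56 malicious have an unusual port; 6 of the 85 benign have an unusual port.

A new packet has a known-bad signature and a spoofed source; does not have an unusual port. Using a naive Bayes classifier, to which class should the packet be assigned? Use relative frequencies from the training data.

malicious: (56/141) × (19/56) × (23/56) × (15/56) ≈ 0.0148244
benign: (85/141) × (26/85) × (67/85) × (79/85) ≈ 0.135088
Highest score → benign.

benign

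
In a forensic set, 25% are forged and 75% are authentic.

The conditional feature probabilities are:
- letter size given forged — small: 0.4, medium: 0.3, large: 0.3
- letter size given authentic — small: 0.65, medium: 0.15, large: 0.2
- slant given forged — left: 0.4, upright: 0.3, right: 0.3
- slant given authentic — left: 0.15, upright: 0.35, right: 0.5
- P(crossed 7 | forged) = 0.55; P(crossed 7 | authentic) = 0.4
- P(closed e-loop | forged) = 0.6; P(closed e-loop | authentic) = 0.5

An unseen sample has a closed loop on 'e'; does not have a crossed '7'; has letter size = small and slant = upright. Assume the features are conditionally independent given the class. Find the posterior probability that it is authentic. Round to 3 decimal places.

0.863

forged: 0.25 × 0.4 × 0.3 × (1−0.55) × 0.6 = 0.0081
authentic: 0.75 × 0.65 × 0.35 × (1−0.4) × 0.5 = 0.0511875
P(authentic | x) = 0.0511875 / 0.0592875 ≈ 0.863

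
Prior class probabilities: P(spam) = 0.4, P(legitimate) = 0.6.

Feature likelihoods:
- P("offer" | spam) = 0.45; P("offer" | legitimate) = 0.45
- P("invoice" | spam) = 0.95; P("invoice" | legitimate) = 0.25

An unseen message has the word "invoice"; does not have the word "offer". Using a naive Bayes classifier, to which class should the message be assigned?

spam: 0.4 × (1−0.45) × 0.95 = 0.209
legitimate: 0.6 × (1−0.45) × 0.25 = 0.0825
Highest score → spam.

spam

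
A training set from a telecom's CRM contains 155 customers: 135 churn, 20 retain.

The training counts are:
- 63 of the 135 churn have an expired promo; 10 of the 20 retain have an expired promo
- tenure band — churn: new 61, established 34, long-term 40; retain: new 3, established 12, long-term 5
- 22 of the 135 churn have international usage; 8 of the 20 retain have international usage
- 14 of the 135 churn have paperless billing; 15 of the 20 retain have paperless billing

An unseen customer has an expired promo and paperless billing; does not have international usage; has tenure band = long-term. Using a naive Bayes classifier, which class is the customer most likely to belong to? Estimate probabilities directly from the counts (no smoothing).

churn

churn: (135/155) × (63/135) × (40/135) × (113/135) × (14/135) ≈ 0.0104538
retain: (20/155) × (10/20) × (5/20) × (12/20) × (15/20) ≈ 0.00725806
Highest score → churn.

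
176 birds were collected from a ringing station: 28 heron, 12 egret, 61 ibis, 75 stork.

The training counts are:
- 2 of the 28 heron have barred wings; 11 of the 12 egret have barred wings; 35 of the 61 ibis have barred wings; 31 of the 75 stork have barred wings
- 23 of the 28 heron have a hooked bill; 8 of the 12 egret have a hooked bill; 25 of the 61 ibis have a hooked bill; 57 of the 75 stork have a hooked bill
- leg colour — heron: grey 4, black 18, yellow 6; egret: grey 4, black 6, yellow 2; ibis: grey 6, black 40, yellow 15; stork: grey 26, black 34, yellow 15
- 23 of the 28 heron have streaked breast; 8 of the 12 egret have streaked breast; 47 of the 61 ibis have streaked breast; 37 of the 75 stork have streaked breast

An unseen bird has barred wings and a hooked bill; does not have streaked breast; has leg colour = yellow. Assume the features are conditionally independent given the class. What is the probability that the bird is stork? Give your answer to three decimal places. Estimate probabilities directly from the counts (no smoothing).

0.651

heron: (28/176) × (2/28) × (23/28) × (6/28) × (5/28) ≈ 0.000357184
egret: (12/176) × (11/12) × (8/12) × (2/12) × (4/12) ≈ 0.00231481
ibis: (61/176) × (35/61) × (25/61) × (15/61) × (14/61) ≈ 0.00459965
stork: (75/176) × (31/75) × (57/75) × (15/75) × (38/75) ≈ 0.0135648
P(stork | x) = 0.0135648 / 0.020836444 ≈ 0.651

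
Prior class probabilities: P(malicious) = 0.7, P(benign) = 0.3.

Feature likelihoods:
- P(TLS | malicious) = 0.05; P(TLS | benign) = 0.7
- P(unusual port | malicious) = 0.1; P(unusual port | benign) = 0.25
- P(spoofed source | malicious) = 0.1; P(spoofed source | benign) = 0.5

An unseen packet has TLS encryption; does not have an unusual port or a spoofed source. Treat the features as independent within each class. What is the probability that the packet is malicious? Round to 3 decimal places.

0.265

malicious: 0.7 × 0.05 × (1−0.1) × (1−0.1) = 0.02835
benign: 0.3 × 0.7 × (1−0.25) × (1−0.5) = 0.07875
P(malicious | x) = 0.02835 / 0.1071 ≈ 0.265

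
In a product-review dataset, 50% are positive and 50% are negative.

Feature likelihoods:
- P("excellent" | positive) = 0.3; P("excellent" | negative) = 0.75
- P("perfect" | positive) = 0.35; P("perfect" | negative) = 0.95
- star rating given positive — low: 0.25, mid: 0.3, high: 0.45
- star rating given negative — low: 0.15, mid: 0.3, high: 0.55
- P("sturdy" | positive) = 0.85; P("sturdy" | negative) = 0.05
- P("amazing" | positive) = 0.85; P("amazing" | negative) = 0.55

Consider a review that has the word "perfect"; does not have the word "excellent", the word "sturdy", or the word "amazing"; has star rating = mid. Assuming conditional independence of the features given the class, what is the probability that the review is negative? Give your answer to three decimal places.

0.949

positive: 0.5 × (1−0.3) × 0.35 × 0.3 × (1−0.85) × (1−0.85) = 0.000826875
negative: 0.5 × (1−0.75) × 0.95 × 0.3 × (1−0.05) × (1−0.55) = 0.0152296875
P(negative | x) = 0.0152296875 / 0.0160565625 ≈ 0.949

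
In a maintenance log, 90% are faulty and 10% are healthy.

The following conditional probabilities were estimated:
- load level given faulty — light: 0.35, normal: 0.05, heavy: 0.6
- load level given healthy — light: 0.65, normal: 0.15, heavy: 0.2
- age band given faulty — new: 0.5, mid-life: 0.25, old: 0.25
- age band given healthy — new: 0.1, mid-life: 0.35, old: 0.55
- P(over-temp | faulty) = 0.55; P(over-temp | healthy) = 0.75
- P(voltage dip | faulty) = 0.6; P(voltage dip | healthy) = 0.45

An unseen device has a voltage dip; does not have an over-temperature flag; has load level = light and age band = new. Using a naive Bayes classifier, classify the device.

faulty

faulty: 0.9 × 0.35 × 0.5 × (1−0.55) × 0.6 = 0.042525
healthy: 0.1 × 0.65 × 0.1 × (1−0.75) × 0.45 = 0.00073125
Highest score → faulty.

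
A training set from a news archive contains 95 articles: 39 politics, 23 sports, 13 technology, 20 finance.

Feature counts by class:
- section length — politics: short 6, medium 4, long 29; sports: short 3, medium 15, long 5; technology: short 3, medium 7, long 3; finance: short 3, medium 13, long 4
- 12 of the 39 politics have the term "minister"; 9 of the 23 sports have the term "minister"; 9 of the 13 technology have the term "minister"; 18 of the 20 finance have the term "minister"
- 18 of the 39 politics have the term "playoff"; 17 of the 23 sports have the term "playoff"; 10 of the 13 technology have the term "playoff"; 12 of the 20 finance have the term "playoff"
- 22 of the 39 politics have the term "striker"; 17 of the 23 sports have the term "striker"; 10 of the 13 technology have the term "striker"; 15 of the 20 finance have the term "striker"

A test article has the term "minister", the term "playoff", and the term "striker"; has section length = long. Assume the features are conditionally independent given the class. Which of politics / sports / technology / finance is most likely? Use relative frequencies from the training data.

politics: (39/95) × (29/39) × (12/39) × (18/39) × (22/39) ≈ 0.0244544
sports: (23/95) × (5/23) × (9/23) × (17/23) × (17/23) ≈ 0.0112513
technology: (13/95) × (3/13) × (9/13) × (10/13) × (10/13) ≈ 0.0129363
finance: (20/95) × (4/20) × (18/20) × (12/20) × (15/20) ≈ 0.0170526
Highest score → politics.

politics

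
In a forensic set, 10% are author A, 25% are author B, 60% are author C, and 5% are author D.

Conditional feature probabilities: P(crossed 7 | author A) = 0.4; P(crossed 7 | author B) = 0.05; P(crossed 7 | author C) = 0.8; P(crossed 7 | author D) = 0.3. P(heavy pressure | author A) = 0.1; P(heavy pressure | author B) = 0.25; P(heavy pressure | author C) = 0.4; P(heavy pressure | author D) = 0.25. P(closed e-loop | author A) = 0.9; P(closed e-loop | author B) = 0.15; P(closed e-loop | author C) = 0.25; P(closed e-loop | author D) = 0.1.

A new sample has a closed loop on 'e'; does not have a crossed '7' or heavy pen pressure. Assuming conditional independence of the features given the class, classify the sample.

author A

author A: 0.1 × (1−0.4) × (1−0.1) × 0.9 = 0.0486
author B: 0.25 × (1−0.05) × (1−0.25) × 0.15 = 0.02671875
author C: 0.6 × (1−0.8) × (1−0.4) × 0.25 = 0.018
author D: 0.05 × (1−0.3) × (1−0.25) × 0.1 = 0.002625
Highest score → author A.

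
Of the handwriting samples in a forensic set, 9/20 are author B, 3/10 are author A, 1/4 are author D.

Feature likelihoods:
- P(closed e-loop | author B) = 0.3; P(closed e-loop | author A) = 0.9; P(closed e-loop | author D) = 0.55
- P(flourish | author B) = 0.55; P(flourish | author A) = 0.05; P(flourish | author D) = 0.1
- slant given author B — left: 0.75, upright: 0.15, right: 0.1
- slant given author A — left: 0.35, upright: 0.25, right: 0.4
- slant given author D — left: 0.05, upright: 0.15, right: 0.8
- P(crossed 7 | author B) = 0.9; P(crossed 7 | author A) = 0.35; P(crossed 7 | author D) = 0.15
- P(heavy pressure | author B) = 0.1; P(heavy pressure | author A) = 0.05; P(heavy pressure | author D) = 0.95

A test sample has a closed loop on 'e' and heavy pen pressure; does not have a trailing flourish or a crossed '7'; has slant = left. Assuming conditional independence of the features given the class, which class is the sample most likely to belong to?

author D

author B: 0.45 × 0.3 × (1−0.55) × 0.75 × (1−0.9) × 0.1 = 0.000455625
author A: 0.3 × 0.9 × (1−0.05) × 0.35 × (1−0.35) × 0.05 = 0.0029176875
author D: 0.25 × 0.55 × (1−0.1) × 0.05 × (1−0.15) × 0.95 = 0.00499640625
Highest score → author D.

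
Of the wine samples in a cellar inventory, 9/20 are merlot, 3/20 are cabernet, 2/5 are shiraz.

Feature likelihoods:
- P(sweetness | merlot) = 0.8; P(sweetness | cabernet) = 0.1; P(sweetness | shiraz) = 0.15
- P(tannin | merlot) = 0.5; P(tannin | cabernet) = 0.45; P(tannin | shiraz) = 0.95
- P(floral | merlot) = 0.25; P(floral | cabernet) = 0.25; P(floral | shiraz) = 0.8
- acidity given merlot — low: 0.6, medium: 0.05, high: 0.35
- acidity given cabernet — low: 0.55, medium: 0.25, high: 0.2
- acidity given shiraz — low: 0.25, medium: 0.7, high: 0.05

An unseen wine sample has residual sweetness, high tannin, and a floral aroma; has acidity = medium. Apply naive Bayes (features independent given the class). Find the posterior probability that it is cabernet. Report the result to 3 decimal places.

0.012

merlot: 0.45 × 0.8 × 0.5 × 0.25 × 0.05 = 0.00225
cabernet: 0.15 × 0.1 × 0.45 × 0.25 × 0.25 = 0.000421875
shiraz: 0.4 × 0.15 × 0.95 × 0.8 × 0.7 = 0.03192
P(cabernet | x) = 0.000421875 / 0.034591875 ≈ 0.012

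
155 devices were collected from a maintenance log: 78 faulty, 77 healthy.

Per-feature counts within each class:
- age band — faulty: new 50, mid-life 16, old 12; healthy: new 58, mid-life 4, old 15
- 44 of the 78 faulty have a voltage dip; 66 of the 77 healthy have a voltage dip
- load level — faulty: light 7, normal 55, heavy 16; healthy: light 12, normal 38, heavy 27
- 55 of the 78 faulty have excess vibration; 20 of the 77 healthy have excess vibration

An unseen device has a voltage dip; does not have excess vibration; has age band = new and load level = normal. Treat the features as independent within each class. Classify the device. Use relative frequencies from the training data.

faulty: (78/155) × (50/78) × (44/78) × (55/78) × (23/78) ≈ 0.0378353
healthy: (77/155) × (58/77) × (66/77) × (38/77) × (57/77) ≈ 0.117173
Highest score → healthy.

healthy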